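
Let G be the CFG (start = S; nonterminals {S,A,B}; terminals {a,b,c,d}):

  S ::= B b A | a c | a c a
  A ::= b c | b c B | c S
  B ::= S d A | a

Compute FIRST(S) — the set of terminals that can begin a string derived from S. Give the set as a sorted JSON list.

Compute FIRST by fixpoint:
[1]
  A via A→b c: +{b}
  A via A→c S: +{c}
  B via B→a: +{a}
  S via S→B b A: +{a}
  FIRST[S]={a}  FIRST[A]={b,c}  FIRST[B]={a}
[2] — fixpoint
  FIRST[S]={a}  FIRST[A]={b,c}  FIRST[B]={a}

FIRST(S) = ["a"]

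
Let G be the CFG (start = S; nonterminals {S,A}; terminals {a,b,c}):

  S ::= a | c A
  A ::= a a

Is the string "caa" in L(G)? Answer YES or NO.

CNF form of G:
  S -> T1 A | a
  A -> T0 T0
  T0 -> a
  T1 -> c

Fill CYK table bottom-up:
  cell(0,0) c: {T1}  orig:{}
  cell(1,1) a: {S,T0}  orig:{S}
  cell(2,2) a: {S,T0}  orig:{S}
  cell(0,1) ca: ∅
  cell(1,2) aa: {A}
  cell(0,2) caa: {S}

S ∈ T[0,2] ⇒ YES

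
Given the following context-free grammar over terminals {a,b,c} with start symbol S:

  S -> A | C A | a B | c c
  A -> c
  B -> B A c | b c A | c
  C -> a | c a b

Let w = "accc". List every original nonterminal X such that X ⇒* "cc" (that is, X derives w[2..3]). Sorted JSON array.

CNF form of G:
  S -> C A | T0 T0 | T2 B | c
  A -> c
  B -> B X3 | T1 X4 | c
  C -> T0 X5 | a
  T0 -> c
  T1 -> b
  T2 -> a
  X3 -> A T0
  X4 -> T0 A
  X5 -> T2 T1

Fill CYK table bottom-up, restricted to cells inside w[2..3]:
  cell(2,2) c: {A,B,S,T0}  orig:{A,B,S}
  cell(3,3) c: {A,B,S,T0}  orig:{A,B,S}
  cell(2,3) cc: {S,X3,X4}  orig:{S}

Original NTs in T[2,3] deriving "cc": ["S"]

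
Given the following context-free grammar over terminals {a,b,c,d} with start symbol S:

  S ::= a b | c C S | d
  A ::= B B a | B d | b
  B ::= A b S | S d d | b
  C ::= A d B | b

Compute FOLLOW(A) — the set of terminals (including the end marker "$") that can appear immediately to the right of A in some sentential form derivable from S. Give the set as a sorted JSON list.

FIRST sets, iterate to fixpoint:
round 1:
  A via A→b: +{b}
  B via B→A b S: +{b}
  C via C→A d B: +{b}
  S via S→a b: +{a}
  S via S→c C S: +{c}
  S via S→d: +{d}
  FIRST(S)={a,c,d}  FIRST(A)={b}  FIRST(B)={b}  FIRST(C)={b}
round 2:
  B via B→S d d: +{a,c,d}
  FIRST(S)={a,c,d}  FIRST(A)={b}  FIRST(B)={a,b,c,d}  FIRST(C)={b}
round 3:
  A via A→B B a: +{a,c,d}
  C via C→A d B: +{a,c,d}
  FIRST(S)={a,c,d}  FIRST(A)={a,b,c,d}  FIRST(B)={a,b,c,d}  FIRST(C)={a,b,c,d}
round 4: (no change)
  FIRST(S)={a,c,d}  FIRST(A)={a,b,c,d}  FIRST(B)={a,b,c,d}  FIRST(C)={a,b,c,d}

FOLLOW iteration:
seed FOLLOW(S) with $
[1]
  A→B B a: FOLLOW(B) ⊇ FIRST(B) = {a,b,c,d}; new: +{a,b,c,d}
  B→A b S: FOLLOW(A) ⊇ FIRST(b) = {b}; new: +{b}
  B→A b S: FOLLOW(S) ⊇ FOLLOW(B) ⊇ {a,b,c,d}; new: +{a,b,c,d}
  C→A d B: FOLLOW(A) ⊇ FIRST(d) = {d}; new: +{d}
  S→c C S: FOLLOW(C) ⊇ FIRST(S) = {a,c,d}; new: +{a,c,d}
  FOLLOW(S)={$,a,b,c,d}  FOLLOW(A)={b,d}  FOLLOW(B)={a,b,c,d}  FOLLOW(C)={a,c,d}
[2] — fixpoint
  FOLLOW(S)={$,a,b,c,d}  FOLLOW(A)={b,d}  FOLLOW(B)={a,b,c,d}  FOLLOW(C)={a,c,d}

FOLLOW(A) = ["b", "d"]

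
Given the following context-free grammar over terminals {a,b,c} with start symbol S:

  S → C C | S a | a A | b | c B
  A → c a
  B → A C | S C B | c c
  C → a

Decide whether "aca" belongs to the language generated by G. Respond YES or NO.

Convert to CNF:
  S -> C C | S T1 | T0 B | T1 A | b
  A -> T0 T1
  B -> A C | S X2 | T0 T0
  C -> a
  T0 -> c
  T1 -> a
  X2 -> C B

CYK fill:
  T[0,0] 'a' = {C,T1}  orig:{C}
  T[1,1] 'c' = {T0}  orig:{}
  T[2,2] 'a' = {C,T1}  orig:{C}
  T[0,1] 'ac' = ∅
  T[1,2] 'ca' = {A}
  T[0,2] 'aca' = {S}

S ∈ T[0,2] ⇒ YES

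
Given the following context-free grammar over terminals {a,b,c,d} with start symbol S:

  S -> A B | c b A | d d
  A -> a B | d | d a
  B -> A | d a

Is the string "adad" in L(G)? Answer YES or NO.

CNF form of G:
  S -> A B | T1 T1 | T2 X4
  A -> T0 B | T1 T0 | d
  B -> T0 B | T1 T0 | d
  T0 -> a
  T1 -> d
  T2 -> c
  T3 -> b
  X4 -> T3 A

Fill CYK table bottom-up:
  cell(0,0) a: {T0}  orig:{}
  cell(1,1) d: {A,B,T1}  orig:{A,B}
  cell(2,2) a: {T0}  orig:{}
  cell(3,3) d: {A,B,T1}  orig:{A,B}
  cell(0,1) ad: {A,B}
  cell(1,2) da: {A,B}
  cell(2,3) ad: {A,B}
  cell(0,2) ada: {A,B}
  cell(1,3) dad: {S}
  cell(0,3) adad: {S}

S ∈ T[0,3] ⇒ YES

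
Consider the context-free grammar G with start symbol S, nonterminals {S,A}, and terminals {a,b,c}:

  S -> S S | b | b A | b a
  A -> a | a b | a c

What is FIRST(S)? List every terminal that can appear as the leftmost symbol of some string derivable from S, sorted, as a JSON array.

FIRST iteration:
iter 1:
  A via A→a: +{a}
  S via S→b: +{b}
  FIRST(S)={b}  FIRST(A)={a}
iter 2: done
  FIRST(S)={b}  FIRST(A)={a}

FIRST(S) = ["b"]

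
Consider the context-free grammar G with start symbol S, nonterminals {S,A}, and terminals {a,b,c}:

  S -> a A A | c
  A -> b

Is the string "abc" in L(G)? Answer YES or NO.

Convert to CNF:
  S -> T0 X1 | c
  A -> b
  T0 -> a
  X1 -> A A

CYK table (by increasing span):
  [0..0]={T0}  "a"  orig:{}
  [1..1]={A}  "b"
  [2..2]={S}  "c"
  [0..1]=∅  "ab"
  [1..2]=∅  "bc"
  [0..2]=∅  "abc"

S ∉ T[0,2] ⇒ NO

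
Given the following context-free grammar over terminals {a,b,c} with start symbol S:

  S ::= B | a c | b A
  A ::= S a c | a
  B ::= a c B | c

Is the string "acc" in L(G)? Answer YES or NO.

CNF form of G:
  S -> T0 T1 | T0 X5 | T2 A | c
  A -> S X3 | a
  B -> T0 X4 | c
  T0 -> a
  T1 -> c
  T2 -> b
  X3 -> T0 T1
  X4 -> T1 B
  X5 -> T1 B

CYK fill:
  [0..0]={A,T0}  "a"  orig:{A}
  [1..1]={B,S,T1}  "c"  orig:{B,S}
  [2..2]={B,S,T1}  "c"  orig:{B,S}
  [0..1]={S,X3}  "ac"  orig:{S}
  [1..2]={X4,X5}  "cc"  orig:{}
  [0..2]={B,S}  "acc"

S ∈ T[0,2] ⇒ YES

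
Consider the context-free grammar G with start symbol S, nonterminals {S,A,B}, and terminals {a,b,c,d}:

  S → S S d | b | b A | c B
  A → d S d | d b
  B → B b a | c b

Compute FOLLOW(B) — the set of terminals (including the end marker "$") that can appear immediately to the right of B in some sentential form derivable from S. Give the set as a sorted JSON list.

FIRST sets, iterate to fixpoint:
round 1:
  A via A→d S d: +{d}
  B via B→c b: +{c}
  S via S→b: +{b}
  S via S→c B: +{c}
  FIRST(S)={b,c}  FIRST(A)={d}  FIRST(B)={c}
round 2: — fixpoint
  FIRST(S)={b,c}  FIRST(A)={d}  FIRST(B)={c}

FOLLOW sets:
seed FOLLOW(S) with $
iter 1:
  A→d S d: FOLLOW(S) ⊇ FIRST(d) = {d}; new: +{d}
  B→B b a: FOLLOW(B) ⊇ FIRST(b) = {b}; new: +{b}
  S→S S d: FOLLOW(S) ⊇ FIRST(S) = {b,c}; new: +{b,c}
  S→b A: FOLLOW(A) ⊇ FOLLOW(S) ⊇ {$,b,c,d}; new: +{$,b,c,d}
  S→c B: FOLLOW(B) ⊇ FOLLOW(S) ⊇ {$,b,c,d}; new: +{$,c,d}
  S: {$,b,c,d}  A: {$,b,c,d}  B: {$,b,c,d}
iter 2: done
  S: {$,b,c,d}  A: {$,b,c,d}  B: {$,b,c,d}

FOLLOW(B) = ["$", "b", "c", "d"]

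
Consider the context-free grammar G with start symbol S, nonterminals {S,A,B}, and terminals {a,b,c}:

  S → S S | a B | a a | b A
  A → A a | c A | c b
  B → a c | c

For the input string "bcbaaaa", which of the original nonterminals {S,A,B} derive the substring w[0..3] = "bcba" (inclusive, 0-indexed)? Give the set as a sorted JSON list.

Convert to CNF:
  S -> S S | T0 B | T0 T0 | T2 A
  A -> A T0 | T1 A | T1 T2
  B -> T0 T1 | c
  T0 -> a
  T1 -> c
  T2 -> b

CYK table (by increasing span) (cells [i..j] with 0 ≤ i ≤ j ≤ 3 only):
  cell(0,0) b: {T2}  orig:{}
  cell(1,1) c: {B,T1}  orig:{B}
  cell(2,2) b: {T2}  orig:{}
  cell(3,3) a: {T0}  orig:{}
  cell(0,1) bc: ∅
  cell(1,2) cb: {A}
  cell(2,3) ba: ∅
  cell(0,2) bcb: {S}
  cell(1,3) cba: {A}
  cell(0,3) bcba: {S}

Original NTs in T[0,3] deriving "bcba": ["S"]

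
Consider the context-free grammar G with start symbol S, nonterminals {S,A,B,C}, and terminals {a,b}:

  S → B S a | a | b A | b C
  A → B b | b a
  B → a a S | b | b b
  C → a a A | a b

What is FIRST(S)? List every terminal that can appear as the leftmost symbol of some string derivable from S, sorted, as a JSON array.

Compute FIRST by fixpoint:
round 1:
  A via A→b a: +{b}
  B via B→a a S: +{a}
  B via B→b: +{b}
  C via C→a a A: +{a}
  S via S→B S a: +{a,b}
  FIRST(S)={a,b}  FIRST(A)={b}  FIRST(B)={a,b}  FIRST(C)={a}
round 2:
  A via A→B b: +{a}
  FIRST(S)={a,b}  FIRST(A)={a,b}  FIRST(B)={a,b}  FIRST(C)={a}
round 3: (stable)
  FIRST(S)={a,b}  FIRST(A)={a,b}  FIRST(B)={a,b}  FIRST(C)={a}

FIRST(S) = ["a", "b"]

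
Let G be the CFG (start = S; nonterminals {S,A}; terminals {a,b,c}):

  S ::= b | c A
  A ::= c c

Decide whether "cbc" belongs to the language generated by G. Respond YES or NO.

CNF form of G:
  S -> T0 A | b
  A -> T0 T0
  T0 -> c

CYK table (by increasing span):
  [0..0]={T0}  "c"  orig:{}
  [1..1]={S}  "b"
  [2..2]={T0}  "c"  orig:{}
  [0..1]=∅  "cb"
  [1..2]=∅  "bc"
  [0..2]=∅  "cbc"

S ∉ T[0,2] ⇒ NO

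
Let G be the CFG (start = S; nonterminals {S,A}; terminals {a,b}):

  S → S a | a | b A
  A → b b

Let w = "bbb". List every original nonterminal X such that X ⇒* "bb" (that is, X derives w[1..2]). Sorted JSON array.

CNF form of G:
  S -> S T1 | T0 A | a
  A -> T0 T0
  T0 -> b
  T1 -> a

Fill CYK table bottom-up — only the sub-triangle for w[1..2]:
  [1..1]={T0}  "b"  orig:{}
  [2..2]={T0}  "b"  orig:{}
  [1..2]={A}  "bb"

Original NTs in T[1,2] deriving "bb": ["A"]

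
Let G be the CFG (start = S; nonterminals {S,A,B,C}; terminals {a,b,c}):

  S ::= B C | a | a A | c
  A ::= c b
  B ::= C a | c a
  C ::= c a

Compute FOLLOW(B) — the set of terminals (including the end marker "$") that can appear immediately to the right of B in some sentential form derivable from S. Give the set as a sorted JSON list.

FIRST iteration:
iter 1:
  A via A→c b: +{c}
  B via B→c a: +{c}
  C via C→c a: +{c}
  S via S→B C: +{c}
  S via S→a: +{a}
  FIRST(S)={a,c}  FIRST(A)={c}  FIRST(B)={c}  FIRST(C)={c}
iter 2: done
  FIRST(S)={a,c}  FIRST(A)={c}  FIRST(B)={c}  FIRST(C)={c}

FOLLOW sets:
seed FOLLOW(S) with $
iter 1:
  B→C a: FOLLOW(C) ⊇ FIRST(a) = {a}; new: +{a}
  S→B C: FOLLOW(B) ⊇ FIRST(C) = {c}; new: +{c}
  S→B C: FOLLOW(C) ⊇ FOLLOW(S) ⊇ {$}; new: +{$}
  S→a A: FOLLOW(A) ⊇ FOLLOW(S) ⊇ {$}; new: +{$}
  FOLLOW[S]={$}  FOLLOW[A]={$}  FOLLOW[B]={c}  FOLLOW[C]={$,a}
iter 2: (no change)
  FOLLOW[S]={$}  FOLLOW[A]={$}  FOLLOW[B]={c}  FOLLOW[C]={$,a}

FOLLOW(B) = ["c"]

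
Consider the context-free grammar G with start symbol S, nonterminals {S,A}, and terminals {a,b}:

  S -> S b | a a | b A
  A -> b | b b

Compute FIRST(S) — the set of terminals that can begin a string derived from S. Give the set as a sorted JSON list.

Compute FIRST by fixpoint:
iter 1:
  A via A→b: +{b}
  S via S→a a: +{a}
  S via S→b A: +{b}
  FIRST[S]={a,b}  FIRST[A]={b}
iter 2: — fixpoint
  FIRST[S]={a,b}  FIRST[A]={b}

FIRST(S) = ["a", "b"]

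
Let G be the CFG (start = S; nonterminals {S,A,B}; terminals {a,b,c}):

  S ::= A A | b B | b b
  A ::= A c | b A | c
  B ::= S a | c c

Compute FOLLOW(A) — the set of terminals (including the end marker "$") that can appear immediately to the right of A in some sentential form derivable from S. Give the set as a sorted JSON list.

FIRST sets, iterate to fixpoint:
round 1:
  A via A→b A: +{b}
  A via A→c: +{c}
  B via B→c c: +{c}
  S via S→A A: +{b,c}
  FIRST(S)={b,c}  FIRST(A)={b,c}  FIRST(B)={c}
round 2:
  B via B→S a: +{b}
  FIRST(S)={b,c}  FIRST(A)={b,c}  FIRST(B)={b,c}
round 3: done
  FIRST(S)={b,c}  FIRST(A)={b,c}  FIRST(B)={b,c}

FOLLOW sets:
seed FOLLOW(S) with $
iter 1:
  A→A c: FOLLOW(A) ⊇ FIRST(c) = {c}; new: +{c}
  B→S a: FOLLOW(S) ⊇ FIRST(a) = {a}; new: +{a}
  S→A A: FOLLOW(A) ⊇ FIRST(A) = {b,c}; new: +{b}
  S→A A: FOLLOW(A) ⊇ FOLLOW(S) ⊇ {$,a}; new: +{$,a}
  S→b B: FOLLOW(B) ⊇ FOLLOW(S) ⊇ {$,a}; new: +{$,a}
  FOLLOW(S)={$,a}  FOLLOW(A)={$,a,b,c}  FOLLOW(B)={$,a}
iter 2: (stable)
  FOLLOW(S)={$,a}  FOLLOW(A)={$,a,b,c}  FOLLOW(B)={$,a}

FOLLOW(A) = ["$", "a", "b", "c"]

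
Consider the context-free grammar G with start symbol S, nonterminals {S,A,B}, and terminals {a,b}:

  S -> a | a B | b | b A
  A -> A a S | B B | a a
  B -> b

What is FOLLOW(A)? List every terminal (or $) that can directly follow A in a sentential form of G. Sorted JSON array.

Compute FIRST by fixpoint:
[1]
  A via A→a a: +{a}
  B via B→b: +{b}
  S via S→a: +{a}
  S via S→b: +{b}
  FIRST[S]={a,b}  FIRST[A]={a}  FIRST[B]={b}
[2]
  A via A→B B: +{b}
  FIRST[S]={a,b}  FIRST[A]={a,b}  FIRST[B]={b}
[3] (no change)
  FIRST[S]={a,b}  FIRST[A]={a,b}  FIRST[B]={b}

Compute FOLLOW by fixpoint:
seed FOLLOW(S) with $
round 1:
  A→A a S: FOLLOW(A) ⊇ FIRST(a) = {a}; new: +{a}
  A→A a S: FOLLOW(S) ⊇ FOLLOW(A) ⊇ {a}; new: +{a}
  A→B B: FOLLOW(B) ⊇ FIRST(B) = {b}; new: +{b}
  A→B B: FOLLOW(B) ⊇ FOLLOW(A) ⊇ {a}; new: +{a}
  S→a B: FOLLOW(B) ⊇ FOLLOW(S) ⊇ {$,a}; new: +{$}
  S→b A: FOLLOW(A) ⊇ FOLLOW(S) ⊇ {$,a}; new: +{$}
  S: {$,a}  A: {$,a}  B: {$,a,b}
round 2: (no change)
  S: {$,a}  A: {$,a}  B: {$,a,b}

FOLLOW(A) = ["$", "a"]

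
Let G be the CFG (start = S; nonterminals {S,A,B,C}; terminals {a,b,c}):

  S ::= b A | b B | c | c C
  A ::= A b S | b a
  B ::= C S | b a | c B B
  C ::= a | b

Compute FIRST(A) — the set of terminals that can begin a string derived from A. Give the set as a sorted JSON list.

FIRST iteration:
pass 1:
  A via A→b a: +{b}
  B via B→b a: +{b}
  B via B→c B B: +{c}
  C via C→a: +{a}
  C via C→b: +{b}
  S via S→b A: +{b}
  S via S→c: +{c}
  FIRST(S)={b,c}  FIRST(A)={b}  FIRST(B)={b,c}  FIRST(C)={a,b}
pass 2:
  B via B→C S: +{a}
  FIRST(S)={b,c}  FIRST(A)={b}  FIRST(B)={a,b,c}  FIRST(C)={a,b}
pass 3: (stable)
  FIRST(S)={b,c}  FIRST(A)={b}  FIRST(B)={a,b,c}  FIRST(C)={a,b}

FIRST(A) = ["b"]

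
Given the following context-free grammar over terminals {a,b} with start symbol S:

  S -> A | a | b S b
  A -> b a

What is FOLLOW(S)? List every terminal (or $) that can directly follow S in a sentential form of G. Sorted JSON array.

Compute FIRST by fixpoint:
[1]
  A via A→b a: +{b}
  S via S→A: +{b}
  S via S→a: +{a}
  FIRST(S)={a,b}  FIRST(A)={b}
[2] (stable)
  FIRST(S)={a,b}  FIRST(A)={b}

FOLLOW sets:
seed FOLLOW(S) with $
iter 1:
  S→A: FOLLOW(A) ⊇ FOLLOW(S) ⊇ {$}; new: +{$}
  S→b S b: FOLLOW(S) ⊇ FIRST(b) = {b}; new: +{b}
  S: {$,b}  A: {$}
iter 2:
  S→A: FOLLOW(A) ⊇ FOLLOW(S) ⊇ {$,b}; new: +{b}
  S: {$,b}  A: {$,b}
iter 3: (stable)
  S: {$,b}  A: {$,b}

FOLLOW(S) = ["$", "b"]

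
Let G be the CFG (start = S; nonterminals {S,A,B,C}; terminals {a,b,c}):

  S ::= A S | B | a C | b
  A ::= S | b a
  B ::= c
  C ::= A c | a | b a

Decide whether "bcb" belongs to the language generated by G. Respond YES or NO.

Convert to CNF:
  S -> A S | T0 C | b | c
  A -> A S | T0 C | T1 T0 | b | c
  B -> c
  C -> A T2 | T1 T0 | a
  T0 -> a
  T1 -> b
  T2 -> c

CYK table (by increasing span):
  cell(0,0) b: {A,S,T1}  orig:{A,S}
  cell(1,1) c: {A,B,S,T2}  orig:{A,B,S}
  cell(2,2) b: {A,S,T1}  orig:{A,S}
  cell(0,1) bc: {A,C,S}
  cell(1,2) cb: {A,S}
  cell(0,2) bcb: {A,S}

S ∈ T[0,2] ⇒ YES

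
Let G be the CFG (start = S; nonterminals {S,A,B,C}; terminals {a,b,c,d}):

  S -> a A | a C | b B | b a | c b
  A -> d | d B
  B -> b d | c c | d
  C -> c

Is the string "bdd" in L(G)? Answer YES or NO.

Convert to CNF:
  S -> T1 B | T1 T3 | T2 T1 | T3 A | T3 C
  A -> T0 B | d
  B -> T1 T0 | T2 T2 | d
  C -> c
  T0 -> d
  T1 -> b
  T2 -> c
  T3 -> a

CYK fill:
  cell(0,0) b: {T1}  orig:{}
  cell(1,1) d: {A,B,T0}  orig:{A,B}
  cell(2,2) d: {A,B,T0}  orig:{A,B}
  cell(0,1) bd: {B,S}
  cell(1,2) dd: {A}
  cell(0,2) bdd: ∅

S ∉ T[0,2] ⇒ NO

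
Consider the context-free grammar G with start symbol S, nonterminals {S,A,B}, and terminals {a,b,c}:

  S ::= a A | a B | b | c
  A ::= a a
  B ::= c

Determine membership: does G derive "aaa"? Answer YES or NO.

CNF form of G:
  S -> T0 A | T0 B | b | c
  A -> T0 T0
  B -> c
  T0 -> a

CYK table (by increasing span):
  T[0,0] 'a' = {T0}  orig:{}
  T[1,1] 'a' = {T0}  orig:{}
  T[2,2] 'a' = {T0}  orig:{}
  T[0,1] 'aa' = {A}
  T[1,2] 'aa' = {A}
  T[0,2] 'aaa' = {S}

S ∈ T[0,2] ⇒ YES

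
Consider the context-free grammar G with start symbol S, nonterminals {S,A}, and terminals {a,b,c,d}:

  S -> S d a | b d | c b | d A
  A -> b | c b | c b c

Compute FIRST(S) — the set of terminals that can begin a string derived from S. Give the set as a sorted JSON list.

FIRST sets, iterate to fixpoint:
[1]
  A via A→b: +{b}
  A via A→c b: +{c}
  S via S→b d: +{b}
  S via S→c b: +{c}
  S via S→d A: +{d}
  FIRST[S]={b,c,d}  FIRST[A]={b,c}
[2] (stable)
  FIRST[S]={b,c,d}  FIRST[A]={b,c}

FIRST(S) = ["b", "c", "d"]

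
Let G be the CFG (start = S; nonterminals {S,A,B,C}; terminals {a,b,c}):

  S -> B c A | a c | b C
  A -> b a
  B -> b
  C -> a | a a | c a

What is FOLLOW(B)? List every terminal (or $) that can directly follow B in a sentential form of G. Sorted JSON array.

FIRST iteration:
round 1:
  A via A→b a: +{b}
  B via B→b: +{b}
  C via C→a: +{a}
  C via C→c a: +{c}
  S via S→B c A: +{b}
  S via S→a c: +{a}
  FIRST(S)={a,b}  FIRST(A)={b}  FIRST(B)={b}  FIRST(C)={a,c}
round 2: — fixpoint
  FIRST(S)={a,b}  FIRST(A)={b}  FIRST(B)={b}  FIRST(C)={a,c}

Compute FOLLOW by fixpoint:
seed FOLLOW(S) with $
pass 1:
  S→B c A: FOLLOW(B) ⊇ FIRST(c) = {c}; new: +{c}
  S→B c A: FOLLOW(A) ⊇ FOLLOW(S) ⊇ {$}; new: +{$}
  S→b C: FOLLOW(C) ⊇ FOLLOW(S) ⊇ {$}; new: +{$}
  S: {$}  A: {$}  B: {c}  C: {$}
pass 2: (no change)
  S: {$}  A: {$}  B: {c}  C: {$}

FOLLOW(B) = ["c"]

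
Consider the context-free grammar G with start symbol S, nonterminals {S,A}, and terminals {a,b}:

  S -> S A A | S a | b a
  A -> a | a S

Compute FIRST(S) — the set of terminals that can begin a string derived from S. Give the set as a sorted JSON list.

FIRST iteration:
[1]
  A via A→a: +{a}
  S via S→b a: +{b}
  S: {b}  A: {a}
[2] done
  S: {b}  A: {a}

FIRST(S) = ["b"]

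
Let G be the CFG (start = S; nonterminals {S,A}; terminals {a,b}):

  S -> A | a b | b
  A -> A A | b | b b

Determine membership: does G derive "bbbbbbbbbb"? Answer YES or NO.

CNF form of G:
  S -> A A | T0 T0 | T1 T0 | b
  A -> A A | T0 T0 | b
  T0 -> b
  T1 -> a

CYK table (by increasing span):
  cell(0,0) b: {A,S,T0}  orig:{A,S}
  cell(1,1) b: {A,S,T0}  orig:{A,S}
  cell(2,2) b: {A,S,T0}  orig:{A,S}
  cell(3,3) b: {A,S,T0}  orig:{A,S}
  cell(4,4) b: {A,S,T0}  orig:{A,S}
  cell(5,5) b: {A,S,T0}  orig:{A,S}
  cell(6,6) b: {A,S,T0}  orig:{A,S}
  cell(7,7) b: {A,S,T0}  orig:{A,S}
  cell(8,8) b: {A,S,T0}  orig:{A,S}
  cell(9,9) b: {A,S,T0}  orig:{A,S}
  cell(0,1) bb: {A,S}
  cell(1,2) bb: {A,S}
  cell(2,3) bb: {A,S}
  cell(3,4) bb: {A,S}
  cell(4,5) bb: {A,S}
  cell(5,6) bb: {A,S}
  cell(6,7) bb: {A,S}
  cell(7,8) bb: {A,S}
  cell(8,9) bb: {A,S}
  cell(0,2) bbb: {A,S}
  cell(1,3) bbb: {A,S}
  cell(2,4) bbb: {A,S}
  cell(3,5) bbb: {A,S}
  cell(4,6) bbb: {A,S}
  cell(5,7) bbb: {A,S}
  cell(6,8) bbb: {A,S}
  cell(7,9) bbb: {A,S}
  cell(0,3) bbbb: {A,S}
  cell(1,4) bbbb: {A,S}
  cell(2,5) bbbb: {A,S}
  cell(3,6) bbbb: {A,S}
  cell(4,7) bbbb: {A,S}
  cell(5,8) bbbb: {A,S}
  cell(6,9) bbbb: {A,S}
  cell(0,4) bbbbb: {A,S}
  cell(1,5) bbbbb: {A,S}
  cell(2,6) bbbbb: {A,S}
  cell(3,7) bbbbb: {A,S}
  cell(4,8) bbbbb: {A,S}
  cell(5,9) bbbbb: {A,S}
  cell(0,5) bbbbbb: {A,S}
  cell(1,6) bbbbbb: {A,S}
  cell(2,7) bbbbbb: {A,S}
  cell(3,8) bbbbbb: {A,S}
  cell(4,9) bbbbbb: {A,S}
  cell(0,6) bbbbbbb: {A,S}
  cell(1,7) bbbbbbb: {A,S}
  cell(2,8) bbbbbbb: {A,S}
  cell(3,9) bbbbbbb: {A,S}
  cell(0,7) bbbbbbbb: {A,S}
  cell(1,8) bbbbbbbb: {A,S}
  cell(2,9) bbbbbbbb: {A,S}
  cell(0,8) bbbbbbbbb: {A,S}
  cell(1,9) bbbbbbbbb: {A,S}
  cell(0,9) bbbbbbbbbb: {A,S}

S ∈ T[0,9] ⇒ YES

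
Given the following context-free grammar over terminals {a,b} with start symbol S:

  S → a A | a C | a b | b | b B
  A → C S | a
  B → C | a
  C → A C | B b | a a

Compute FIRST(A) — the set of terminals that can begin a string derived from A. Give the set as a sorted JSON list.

FIRST iteration:
iter 1:
  A via A→a: +{a}
  B via B→a: +{a}
  C via C→A C: +{a}
  S via S→a A: +{a}
  S via S→b: +{b}
  FIRST[S]={a,b}  FIRST[A]={a}  FIRST[B]={a}  FIRST[C]={a}
iter 2: done
  FIRST[S]={a,b}  FIRST[A]={a}  FIRST[B]={a}  FIRST[C]={a}

FIRST(A) = ["a"]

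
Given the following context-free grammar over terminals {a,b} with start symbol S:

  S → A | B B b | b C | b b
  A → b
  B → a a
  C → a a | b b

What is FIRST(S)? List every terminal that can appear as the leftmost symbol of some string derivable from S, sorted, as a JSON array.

FIRST iteration:
round 1:
  A via A→b: +{b}
  B via B→a a: +{a}
  C via C→a a: +{a}
  C via C→b b: +{b}
  S via S→A: +{b}
  S via S→B B b: +{a}
  FIRST(S)={a,b}  FIRST(A)={b}  FIRST(B)={a}  FIRST(C)={a,b}
round 2: done
  FIRST(S)={a,b}  FIRST(A)={b}  FIRST(B)={a}  FIRST(C)={a,b}

FIRST(S) = ["a", "b"]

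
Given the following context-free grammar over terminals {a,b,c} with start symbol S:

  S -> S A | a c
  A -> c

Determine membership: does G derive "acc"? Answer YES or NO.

Convert to CNF:
  S -> S A | T0 T1
  A -> c
  T0 -> a
  T1 -> c

CYK fill:
  [0..0]={T0}  "a"  orig:{}
  [1..1]={A,T1}  "c"  orig:{A}
  [2..2]={A,T1}  "c"  orig:{A}
  [0..1]={S}  "ac"
  [1..2]=∅  "cc"
  [0..2]={S}  "acc"

S ∈ T[0,2] ⇒ YES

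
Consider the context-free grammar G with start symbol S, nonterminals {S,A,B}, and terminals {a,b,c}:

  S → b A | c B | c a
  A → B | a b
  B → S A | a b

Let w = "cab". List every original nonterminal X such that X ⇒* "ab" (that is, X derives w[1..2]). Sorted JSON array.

Convert to CNF:
  S -> T1 A | T2 B | T2 T0
  A -> S A | T0 T1
  B -> S A | T0 T1
  T0 -> a
  T1 -> b
  T2 -> c

CYK fill — only the sub-triangle for w[1..2]:
  T[1,1] 'a' = {T0}  orig:{}
  T[2,2] 'b' = {T1}  orig:{}
  T[1,2] 'ab' = {A,B}

Original NTs in T[1,2] deriving "ab": ["A", "B"]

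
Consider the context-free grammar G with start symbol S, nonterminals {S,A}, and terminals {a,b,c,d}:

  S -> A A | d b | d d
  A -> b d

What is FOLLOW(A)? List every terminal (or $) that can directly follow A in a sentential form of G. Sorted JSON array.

FIRST iteration:
[1]
  A via A→b d: +{b}
  S via S→A A: +{b}
  S via S→d b: +{d}
  FIRST[S]={b,d}  FIRST[A]={b}
[2] (no change)
  FIRST[S]={b,d}  FIRST[A]={b}

Compute FOLLOW by fixpoint:
seed FOLLOW(S) with $
pass 1:
  S→A A: FOLLOW(A) ⊇ FIRST(A) = {b}; new: +{b}
  S→A A: FOLLOW(A) ⊇ FOLLOW(S) ⊇ {$}; new: +{$}
  FOLLOW(S)={$}  FOLLOW(A)={$,b}
pass 2: (stable)
  FOLLOW(S)={$}  FOLLOW(A)={$,b}

FOLLOW(A) = ["$", "b"]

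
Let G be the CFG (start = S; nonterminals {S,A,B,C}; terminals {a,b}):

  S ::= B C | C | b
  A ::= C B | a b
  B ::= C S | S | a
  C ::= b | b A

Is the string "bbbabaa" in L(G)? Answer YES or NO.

Convert to CNF:
  S -> B C | T1 A | b
  A -> C B | T0 T1
  B -> B C | C S | T1 A | a | b
  C -> T1 A | b
  T0 -> a
  T1 -> b

Fill CYK table bottom-up:
  [0..0]={B,C,S,T1}  "b"  orig:{B,C,S}
  [1..1]={B,C,S,T1}  "b"  orig:{B,C,S}
  [2..2]={B,C,S,T1}  "b"  orig:{B,C,S}
  [3..3]={B,T0}  "a"  orig:{B}
  [4..4]={B,C,S,T1}  "b"  orig:{B,C,S}
  [5..5]={B,T0}  "a"  orig:{B}
  [6..6]={B,T0}  "a"  orig:{B}
  [0..1]={A,B,S}  "bb"
  [1..2]={A,B,S}  "bb"
  [2..3]={A}  "ba"
  [3..4]={A,B,S}  "ab"
  [4..5]={A}  "ba"
  [5..6]=∅  "aa"
  [0..2]={A,B,C,S}  "bbb"
  [1..3]={B,C,S}  "bba"
  [2..4]={A,B,C,S}  "bab"
  [3..5]=∅  "aba"
  [4..6]=∅  "baa"
  [0..3]={A,B,S}  "bbba"
  [1..4]={A,B,C,S}  "bbab"
  [2..5]={A}  "baba"
  [3..6]=∅  "abaa"
  [0..4]={A,B,C,S}  "bbbab"
  [1..5]={A,B,C,S}  "bbaba"
  [2..6]=∅  "babaa"
  [0..5]={A,B,C,S}  "bbbaba"
  [1..6]={A}  "bbabaa"
  [0..6]={A,B,C,S}  "bbbabaa"

S ∈ T[0,6] ⇒ YES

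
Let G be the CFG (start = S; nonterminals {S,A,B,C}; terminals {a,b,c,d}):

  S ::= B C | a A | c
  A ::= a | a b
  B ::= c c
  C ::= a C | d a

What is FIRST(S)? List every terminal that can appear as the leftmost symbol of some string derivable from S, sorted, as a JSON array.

Compute FIRST by fixpoint:
pass 1:
  A via A→a: +{a}
  B via B→c c: +{c}
  C via C→a C: +{a}
  C via C→d a: +{d}
  S via S→B C: +{c}
  S via S→a A: +{a}
  FIRST(S)={a,c}  FIRST(A)={a}  FIRST(B)={c}  FIRST(C)={a,d}
pass 2: — fixpoint
  FIRST(S)={a,c}  FIRST(A)={a}  FIRST(B)={c}  FIRST(C)={a,d}

FIRST(S) = ["a", "c"]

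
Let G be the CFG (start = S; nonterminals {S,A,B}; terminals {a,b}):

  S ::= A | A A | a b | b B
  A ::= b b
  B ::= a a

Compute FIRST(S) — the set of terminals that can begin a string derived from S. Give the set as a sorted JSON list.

Compute FIRST by fixpoint:
iter 1:
  A via A→b b: +{b}
  B via B→a a: +{a}
  S via S→A: +{b}
  S via S→a b: +{a}
  FIRST[S]={a,b}  FIRST[A]={b}  FIRST[B]={a}
iter 2: (no change)
  FIRST[S]={a,b}  FIRST[A]={b}  FIRST[B]={a}

FIRST(S) = ["a", "b"]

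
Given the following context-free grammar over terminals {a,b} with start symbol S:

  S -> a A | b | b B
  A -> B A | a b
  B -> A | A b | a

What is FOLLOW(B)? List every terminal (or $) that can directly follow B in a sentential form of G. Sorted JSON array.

Compute FIRST by fixpoint:
iter 1:
  A via A→a b: +{a}
  B via B→A: +{a}
  S via S→a A: +{a}
  S via S→b: +{b}
  S: {a,b}  A: {a}  B: {a}
iter 2: (stable)
  S: {a,b}  A: {a}  B: {a}

FOLLOW iteration:
FOLLOW(S) := {$}
iter 1:
  A→B A: FOLLOW(B) ⊇ FIRST(A) = {a}; new: +{a}
  B→A: FOLLOW(A) ⊇ FOLLOW(B) ⊇ {a}; new: +{a}
  B→A b: FOLLOW(A) ⊇ FIRST(b) = {b}; new: +{b}
  S→a A: FOLLOW(A) ⊇ FOLLOW(S) ⊇ {$}; new: +{$}
  S→b B: FOLLOW(B) ⊇ FOLLOW(S) ⊇ {$}; new: +{$}
  FOLLOW(S)={$}  FOLLOW(A)={$,a,b}  FOLLOW(B)={$,a}
iter 2: (stable)
  FOLLOW(S)={$}  FOLLOW(A)={$,a,b}  FOLLOW(B)={$,a}

FOLLOW(B) = ["$", "a"]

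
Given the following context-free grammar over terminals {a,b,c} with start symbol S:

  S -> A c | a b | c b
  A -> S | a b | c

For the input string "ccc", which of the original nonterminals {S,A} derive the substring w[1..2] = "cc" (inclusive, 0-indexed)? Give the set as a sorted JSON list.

Convert to CNF:
  S -> A T0 | T0 T2 | T1 T2
  A -> A T0 | T0 T2 | T1 T2 | c
  T0 -> c
  T1 -> a
  T2 -> b

Fill CYK table bottom-up — only the sub-triangle for w[1..2]:
  cell(1,1) c: {A,T0}  orig:{A}
  cell(2,2) c: {A,T0}  orig:{A}
  cell(1,2) cc: {A,S}

Original NTs in T[1,2] deriving "cc": ["A", "S"]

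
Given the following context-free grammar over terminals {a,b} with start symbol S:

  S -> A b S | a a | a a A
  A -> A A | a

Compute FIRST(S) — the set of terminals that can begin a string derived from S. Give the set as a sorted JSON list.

FIRST sets, iterate to fixpoint:
round 1:
  A via A→a: +{a}
  S via S→A b S: +{a}
  FIRST(S)={a}  FIRST(A)={a}
round 2: (stable)
  FIRST(S)={a}  FIRST(A)={a}

FIRST(S) = ["a"]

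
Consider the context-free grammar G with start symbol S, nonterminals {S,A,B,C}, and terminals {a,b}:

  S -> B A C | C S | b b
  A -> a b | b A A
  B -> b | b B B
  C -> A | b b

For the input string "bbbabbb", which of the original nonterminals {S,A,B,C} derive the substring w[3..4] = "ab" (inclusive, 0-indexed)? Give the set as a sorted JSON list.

Convert to CNF:
  S -> B X5 | C S | T1 T1
  A -> T0 T1 | T1 X2
  B -> T1 X3 | b
  C -> T0 T1 | T1 T1 | T1 X4
  T0 -> a
  T1 -> b
  X2 -> A A
  X3 -> B B
  X4 -> A A
  X5 -> A C

Fill CYK table bottom-up — only the sub-triangle for w[3..4]:
  T[3,3] 'a' = {T0}  orig:{}
  T[4,4] 'b' = {B,T1}  orig:{B}
  T[3,4] 'ab' = {A,C}

Original NTs in T[3,4] deriving "ab": ["A", "C"]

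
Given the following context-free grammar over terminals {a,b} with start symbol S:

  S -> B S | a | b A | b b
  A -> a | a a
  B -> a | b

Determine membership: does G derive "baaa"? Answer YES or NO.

Convert to CNF:
  S -> B S | T1 A | T1 T1 | a
  A -> T0 T0 | a
  B -> a | b
  T0 -> a
  T1 -> b

CYK table (by increasing span):
  [0..0]={B,T1}  "b"  orig:{B}
  [1..1]={A,B,S,T0}  "a"  orig:{A,B,S}
  [2..2]={A,B,S,T0}  "a"  orig:{A,B,S}
  [3..3]={A,B,S,T0}  "a"  orig:{A,B,S}
  [0..1]={S}  "ba"
  [1..2]={A,S}  "aa"
  [2..3]={A,S}  "aa"
  [0..2]={S}  "baa"
  [1..3]={S}  "aaa"
  [0..3]={S}  "baaa"

S ∈ T[0,3] ⇒ YES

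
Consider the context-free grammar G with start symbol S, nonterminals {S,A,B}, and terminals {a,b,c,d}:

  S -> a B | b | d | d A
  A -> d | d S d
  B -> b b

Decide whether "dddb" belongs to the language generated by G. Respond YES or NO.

Convert to CNF:
  S -> T0 A | T2 B | b | d
  A -> T0 X3 | d
  B -> T1 T1
  T0 -> d
  T1 -> b
  T2 -> a
  X3 -> S T0

CYK table (by increasing span):
  cell(0,0) d: {A,S,T0}  orig:{A,S}
  cell(1,1) d: {A,S,T0}  orig:{A,S}
  cell(2,2) d: {A,S,T0}  orig:{A,S}
  cell(3,3) b: {S,T1}  orig:{S}
  cell(0,1) dd: {S,X3}  orig:{S}
  cell(1,2) dd: {S,X3}  orig:{S}
  cell(2,3) db: ∅
  cell(0,2) ddd: {A,X3}  orig:{A}
  cell(1,3) ddb: ∅
  cell(0,3) dddb: ∅

S ∉ T[0,3] ⇒ NO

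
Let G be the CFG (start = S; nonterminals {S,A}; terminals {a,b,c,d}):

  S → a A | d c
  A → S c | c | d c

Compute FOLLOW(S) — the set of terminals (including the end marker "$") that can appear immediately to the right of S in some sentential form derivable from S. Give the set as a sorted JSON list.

Compute FIRST by fixpoint:
pass 1:
  A via A→c: +{c}
  A via A→d c: +{d}
  S via S→a A: +{a}
  S via S→d c: +{d}
  S: {a,d}  A: {c,d}
pass 2:
  A via A→S c: +{a}
  S: {a,d}  A: {a,c,d}
pass 3: (stable)
  S: {a,d}  A: {a,c,d}

FOLLOW sets:
seed FOLLOW(S) with $
[1]
  A→S c: FOLLOW(S) ⊇ FIRST(c) = {c}; new: +{c}
  S→a A: FOLLOW(A) ⊇ FOLLOW(S) ⊇ {$,c}; new: +{$,c}
  FOLLOW[S]={$,c}  FOLLOW[A]={$,c}
[2] done
  FOLLOW[S]={$,c}  FOLLOW[A]={$,c}

FOLLOW(S) = ["$", "c"]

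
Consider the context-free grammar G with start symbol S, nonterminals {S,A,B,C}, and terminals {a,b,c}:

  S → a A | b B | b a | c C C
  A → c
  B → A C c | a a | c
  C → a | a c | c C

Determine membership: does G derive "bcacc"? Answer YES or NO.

CNF form of G:
  S -> T0 X4 | T1 A | T2 B | T2 T1
  A -> c
  B -> A X3 | T1 T1 | c
  C -> T0 C | T1 T0 | a
  T0 -> c
  T1 -> a
  T2 -> b
  X3 -> C T0
  X4 -> C C

CYK fill:
  T[0,0] 'b' = {T2}  orig:{}
  T[1,1] 'c' = {A,B,T0}  orig:{A,B}
  T[2,2] 'a' = {C,T1}  orig:{C}
  T[3,3] 'c' = {A,B,T0}  orig:{A,B}
  T[4,4] 'c' = {A,B,T0}  orig:{A,B}
  T[0,1] 'bc' = {S}
  T[1,2] 'ca' = {C}
  T[2,3] 'ac' = {C,S,X3}  orig:{C,S}
  T[3,4] 'cc' = ∅
  T[0,2] 'bca' = ∅
  T[1,3] 'cac' = {B,C,X3}  orig:{B,C}
  T[2,4] 'acc' = {X3}  orig:{}
  T[0,3] 'bcac' = {S}
  T[1,4] 'cacc' = {B,X3}  orig:{B}
  T[0,4] 'bcacc' = {S}

S ∈ T[0,4] ⇒ YES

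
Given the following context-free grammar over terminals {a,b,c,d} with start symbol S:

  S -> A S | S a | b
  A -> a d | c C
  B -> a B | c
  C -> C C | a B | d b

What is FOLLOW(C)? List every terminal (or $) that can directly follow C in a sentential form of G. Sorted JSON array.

FIRST iteration:
pass 1:
  A via A→a d: +{a}
  A via A→c C: +{c}
  B via B→a B: +{a}
  B via B→c: +{c}
  C via C→a B: +{a}
  C via C→d b: +{d}
  S via S→A S: +{a,c}
  S via S→b: +{b}
  S: {a,b,c}  A: {a,c}  B: {a,c}  C: {a,d}
pass 2: — fixpoint
  S: {a,b,c}  A: {a,c}  B: {a,c}  C: {a,d}

Compute FOLLOW by fixpoint:
seed FOLLOW(S) with $
round 1:
  C→C C: FOLLOW(C) ⊇ FIRST(C) = {a,d}; new: +{a,d}
  C→a B: FOLLOW(B) ⊇ FOLLOW(C) ⊇ {a,d}; new: +{a,d}
  S→A S: FOLLOW(A) ⊇ FIRST(S) = {a,b,c}; new: +{a,b,c}
  S→S a: FOLLOW(S) ⊇ FIRST(a) = {a}; new: +{a}
  S: {$,a}  A: {a,b,c}  B: {a,d}  C: {a,d}
round 2:
  A→c C: FOLLOW(C) ⊇ FOLLOW(A) ⊇ {a,b,c}; new: +{b,c}
  C→a B: FOLLOW(B) ⊇ FOLLOW(C) ⊇ {a,b,c,d}; new: +{b,c}
  S: {$,a}  A: {a,b,c}  B: {a,b,c,d}  C: {a,b,c,d}
round 3: done
  S: {$,a}  A: {a,b,c}  B: {a,b,c,d}  C: {a,b,c,d}

FOLLOW(C) = ["a", "b", "c", "d"]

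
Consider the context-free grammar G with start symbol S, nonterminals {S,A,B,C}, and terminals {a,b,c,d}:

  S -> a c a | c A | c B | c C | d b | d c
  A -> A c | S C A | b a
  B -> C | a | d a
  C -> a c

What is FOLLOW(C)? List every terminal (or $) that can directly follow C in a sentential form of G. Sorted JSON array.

FIRST sets, iterate to fixpoint:
round 1:
  A via A→b a: +{b}
  B via B→a: +{a}
  B via B→d a: +{d}
  C via C→a c: +{a}
  S via S→a c a: +{a}
  S via S→c A: +{c}
  S via S→d b: +{d}
  FIRST(S)={a,c,d}  FIRST(A)={b}  FIRST(B)={a,d}  FIRST(C)={a}
round 2:
  A via A→S C A: +{a,c,d}
  FIRST(S)={a,c,d}  FIRST(A)={a,b,c,d}  FIRST(B)={a,d}  FIRST(C)={a}
round 3: (stable)
  FIRST(S)={a,c,d}  FIRST(A)={a,b,c,d}  FIRST(B)={a,d}  FIRST(C)={a}

Compute FOLLOW by fixpoint:
seed FOLLOW(S) with $
pass 1:
  A→A c: FOLLOW(A) ⊇ FIRST(c) = {c}; new: +{c}
  A→S C A: FOLLOW(S) ⊇ FIRST(C) = {a}; new: +{a}
  A→S C A: FOLLOW(C) ⊇ FIRST(A) = {a,b,c,d}; new: +{a,b,c,d}
  S→c A: FOLLOW(A) ⊇ FOLLOW(S) ⊇ {$,a}; new: +{$,a}
  S→c B: FOLLOW(B) ⊇ FOLLOW(S) ⊇ {$,a}; new: +{$,a}
  S→c C: FOLLOW(C) ⊇ FOLLOW(S) ⊇ {$,a}; new: +{$}
  S: {$,a}  A: {$,a,c}  B: {$,a}  C: {$,a,b,c,d}
pass 2: done
  S: {$,a}  A: {$,a,c}  B: {$,a}  C: {$,a,b,c,d}

FOLLOW(C) = ["$", "a", "b", "c", "d"]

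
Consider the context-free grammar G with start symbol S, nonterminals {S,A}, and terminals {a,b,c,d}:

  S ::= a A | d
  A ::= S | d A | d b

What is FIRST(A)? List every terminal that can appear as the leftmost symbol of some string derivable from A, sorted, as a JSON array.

Compute FIRST by fixpoint:
round 1:
  A via A→d A: +{d}
  S via S→a A: +{a}
  S via S→d: +{d}
  FIRST[S]={a,d}  FIRST[A]={d}
round 2:
  A via A→S: +{a}
  FIRST[S]={a,d}  FIRST[A]={a,d}
round 3: — fixpoint
  FIRST[S]={a,d}  FIRST[A]={a,d}

FIRST(A) = ["a", "d"]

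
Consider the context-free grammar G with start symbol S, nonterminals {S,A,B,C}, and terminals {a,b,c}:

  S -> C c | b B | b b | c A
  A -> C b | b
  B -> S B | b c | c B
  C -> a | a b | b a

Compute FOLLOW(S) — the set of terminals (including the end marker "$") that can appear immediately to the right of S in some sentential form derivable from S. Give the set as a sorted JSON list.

FIRST iteration:
pass 1:
  A via A→b: +{b}
  B via B→b c: +{b}
  B via B→c B: +{c}
  C via C→a: +{a}
  C via C→b a: +{b}
  S via S→C c: +{a,b}
  S via S→c A: +{c}
  FIRST(S)={a,b,c}  FIRST(A)={b}  FIRST(B)={b,c}  FIRST(C)={a,b}
pass 2:
  A via A→C b: +{a}
  B via B→S B: +{a}
  FIRST(S)={a,b,c}  FIRST(A)={a,b}  FIRST(B)={a,b,c}  FIRST(C)={a,b}
pass 3: — fixpoint
  FIRST(S)={a,b,c}  FIRST(A)={a,b}  FIRST(B)={a,b,c}  FIRST(C)={a,b}

FOLLOW sets:
FOLLOW(S) := {$}
iter 1:
  A→C b: FOLLOW(C) ⊇ FIRST(b) = {b}; new: +{b}
  B→S B: FOLLOW(S) ⊇ FIRST(B) = {a,b,c}; new: +{a,b,c}
  S→C c: FOLLOW(C) ⊇ FIRST(c) = {c}; new: +{c}
  S→b B: FOLLOW(B) ⊇ FOLLOW(S) ⊇ {$,a,b,c}; new: +{$,a,b,c}
  S→c A: FOLLOW(A) ⊇ FOLLOW(S) ⊇ {$,a,b,c}; new: +{$,a,b,c}
  FOLLOW(S)={$,a,b,c}  FOLLOW(A)={$,a,b,c}  FOLLOW(B)={$,a,b,c}  FOLLOW(C)={b,c}
iter 2: — fixpoint
  FOLLOW(S)={$,a,b,c}  FOLLOW(A)={$,a,b,c}  FOLLOW(B)={$,a,b,c}  FOLLOW(C)={b,c}

FOLLOW(S) = ["$", "a", "b", "c"]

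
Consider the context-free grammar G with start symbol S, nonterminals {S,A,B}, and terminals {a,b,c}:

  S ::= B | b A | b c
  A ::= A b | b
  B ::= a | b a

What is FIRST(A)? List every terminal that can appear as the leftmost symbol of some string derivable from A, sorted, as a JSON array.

FIRST iteration:
[1]
  A via A→b: +{b}
  B via B→a: +{a}
  B via B→b a: +{b}
  S via S→B: +{a,b}
  FIRST[S]={a,b}  FIRST[A]={b}  FIRST[B]={a,b}
[2] — fixpoint
  FIRST[S]={a,b}  FIRST[A]={b}  FIRST[B]={a,b}

FIRST(A) = ["b"]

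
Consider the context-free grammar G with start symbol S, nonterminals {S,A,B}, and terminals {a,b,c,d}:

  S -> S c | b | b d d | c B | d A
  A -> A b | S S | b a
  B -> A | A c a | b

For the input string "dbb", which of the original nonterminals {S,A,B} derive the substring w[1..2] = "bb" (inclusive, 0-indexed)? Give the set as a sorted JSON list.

Convert to CNF:
  S -> S T2 | T0 X5 | T2 B | T3 A | b
  A -> A T0 | S S | T0 T1
  B -> A T0 | A X4 | S S | T0 T1 | b
  T0 -> b
  T1 -> a
  T2 -> c
  T3 -> d
  X4 -> T2 T1
  X5 -> T3 T3

Fill CYK table bottom-up — only the sub-triangle for w[1..2]:
  T[1,1] 'b' = {B,S,T0}  orig:{B,S}
  T[2,2] 'b' = {B,S,T0}  orig:{B,S}
  T[1,2] 'bb' = {A,B}

Original NTs in T[1,2] deriving "bb": ["A", "B"]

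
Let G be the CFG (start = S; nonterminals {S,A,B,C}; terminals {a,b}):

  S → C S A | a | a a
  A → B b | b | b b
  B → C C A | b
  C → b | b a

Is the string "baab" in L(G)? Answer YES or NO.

CNF form of G:
  S -> C X3 | T1 T1 | a
  A -> B T0 | T0 T0 | b
  B -> C X2 | b
  C -> T0 T1 | b
  T0 -> b
  T1 -> a
  X2 -> C A
  X3 -> S A

CYK fill:
  cell(0,0) b: {A,B,C,T0}  orig:{A,B,C}
  cell(1,1) a: {S,T1}  orig:{S}
  cell(2,2) a: {S,T1}  orig:{S}
  cell(3,3) b: {A,B,C,T0}  orig:{A,B,C}
  cell(0,1) ba: {C}
  cell(1,2) aa: {S}
  cell(2,3) ab: {X3}  orig:{}
  cell(0,2) baa: ∅
  cell(1,3) aab: {X3}  orig:{}
  cell(0,3) baab: {S}

S ∈ T[0,3] ⇒ YES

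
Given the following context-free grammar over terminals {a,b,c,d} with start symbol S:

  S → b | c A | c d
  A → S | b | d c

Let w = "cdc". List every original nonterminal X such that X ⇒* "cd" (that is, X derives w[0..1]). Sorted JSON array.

CNF form of G:
  S -> T0 A | T0 T1 | b
  A -> T0 A | T0 T1 | T1 T0 | b
  T0 -> c
  T1 -> d

CYK table (by increasing span) — only the sub-triangle for w[0..1]:
  cell(0,0) c: {T0}  orig:{}
  cell(1,1) d: {T1}  orig:{}
  cell(0,1) cd: {A,S}

Original NTs in T[0,1] deriving "cd": ["A", "S"]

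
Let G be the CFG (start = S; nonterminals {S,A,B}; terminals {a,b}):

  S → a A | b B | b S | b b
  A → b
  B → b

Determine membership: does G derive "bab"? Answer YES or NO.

CNF form of G:
  S -> T0 A | T1 B | T1 S | T1 T1
  A -> b
  B -> b
  T0 -> a
  T1 -> b

Fill CYK table bottom-up:
  cell(0,0) b: {A,B,T1}  orig:{A,B}
  cell(1,1) a: {T0}  orig:{}
  cell(2,2) b: {A,B,T1}  orig:{A,B}
  cell(0,1) ba: ∅
  cell(1,2) ab: {S}
  cell(0,2) bab: {S}

S ∈ T[0,2] ⇒ YES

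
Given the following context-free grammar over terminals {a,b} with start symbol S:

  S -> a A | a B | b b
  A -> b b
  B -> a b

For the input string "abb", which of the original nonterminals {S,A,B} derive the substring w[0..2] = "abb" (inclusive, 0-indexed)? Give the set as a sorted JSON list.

Convert to CNF:
  S -> T0 T0 | T1 A | T1 B
  A -> T0 T0
  B -> T1 T0
  T0 -> b
  T1 -> a

CYK table (by increasing span) — only the sub-triangle for w[0..2]:
  cell(0,0) a: {T1}  orig:{}
  cell(1,1) b: {T0}  orig:{}
  cell(2,2) b: {T0}  orig:{}
  cell(0,1) ab: {B}
  cell(1,2) bb: {A,S}
  cell(0,2) abb: {S}

Original NTs in T[0,2] deriving "abb": ["S"]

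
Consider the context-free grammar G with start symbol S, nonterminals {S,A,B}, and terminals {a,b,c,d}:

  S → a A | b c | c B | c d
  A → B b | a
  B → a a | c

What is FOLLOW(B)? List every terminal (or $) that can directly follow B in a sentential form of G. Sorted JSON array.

FIRST sets, iterate to fixpoint:
[1]
  A via A→a: +{a}
  B via B→a a: +{a}
  B via B→c: +{c}
  S via S→a A: +{a}
  S via S→b c: +{b}
  S via S→c B: +{c}
  S: {a,b,c}  A: {a}  B: {a,c}
[2]
  A via A→B b: +{c}
  S: {a,b,c}  A: {a,c}  B: {a,c}
[3] done
  S: {a,b,c}  A: {a,c}  B: {a,c}

FOLLOW iteration:
seed FOLLOW(S) with $
[1]
  A→B b: FOLLOW(B) ⊇ FIRST(b) = {b}; new: +{b}
  S→a A: FOLLOW(A) ⊇ FOLLOW(S) ⊇ {$}; new: +{$}
  S→c B: FOLLOW(B) ⊇ FOLLOW(S) ⊇ {$}; new: +{$}
  FOLLOW(S)={$}  FOLLOW(A)={$}  FOLLOW(B)={$,b}
[2] done
  FOLLOW(S)={$}  FOLLOW(A)={$}  FOLLOW(B)={$,b}

FOLLOW(B) = ["$", "b"]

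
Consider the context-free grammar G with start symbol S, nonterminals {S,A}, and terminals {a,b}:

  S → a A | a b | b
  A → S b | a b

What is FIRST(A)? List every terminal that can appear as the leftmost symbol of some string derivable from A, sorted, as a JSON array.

FIRST iteration:
[1]
  A via A→a b: +{a}
  S via S→a A: +{a}
  S via S→b: +{b}
  S: {a,b}  A: {a}
[2]
  A via A→S b: +{b}
  S: {a,b}  A: {a,b}
[3] — fixpoint
  S: {a,b}  A: {a,b}

FIRST(A) = ["a", "b"]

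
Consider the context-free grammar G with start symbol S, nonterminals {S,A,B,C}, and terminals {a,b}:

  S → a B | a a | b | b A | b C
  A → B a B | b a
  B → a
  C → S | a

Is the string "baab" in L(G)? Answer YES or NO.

CNF form of G:
  S -> T0 B | T0 T0 | T1 A | T1 C | b
  A -> B X2 | T1 T0
  B -> a
  C -> T0 B | T0 T0 | T1 A | T1 C | a | b
  T0 -> a
  T1 -> b
  X2 -> T0 B

CYK table (by increasing span):
  [0..0]={C,S,T1}  "b"  orig:{C,S}
  [1..1]={B,C,T0}  "a"  orig:{B,C}
  [2..2]={B,C,T0}  "a"  orig:{B,C}
  [3..3]={C,S,T1}  "b"  orig:{C,S}
  [0..1]={A,C,S}  "ba"
  [1..2]={C,S,X2}  "aa"  orig:{C,S}
  [2..3]=∅  "ab"
  [0..2]={C,S}  "baa"
  [1..3]=∅  "aab"
  [0..3]=∅  "baab"

S ∉ T[0,3] ⇒ NO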